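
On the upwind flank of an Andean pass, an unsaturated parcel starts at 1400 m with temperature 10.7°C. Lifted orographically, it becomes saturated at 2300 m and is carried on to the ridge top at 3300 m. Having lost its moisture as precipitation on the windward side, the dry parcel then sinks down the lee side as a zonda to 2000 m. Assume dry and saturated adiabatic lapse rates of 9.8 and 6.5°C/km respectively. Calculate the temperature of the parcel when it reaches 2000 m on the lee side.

8.12°C

Dry to 2300 m: -9.8 × 0.9 km = -8.82°C, so T = 1.88°C.
Saturated to 3300 m: -6.5 × 1 km = -6.5°C, so T = -4.62°C.
Dry descent to 2000 m: +9.8 × 1.3 km = +12.74°C, so T = 8.12°C.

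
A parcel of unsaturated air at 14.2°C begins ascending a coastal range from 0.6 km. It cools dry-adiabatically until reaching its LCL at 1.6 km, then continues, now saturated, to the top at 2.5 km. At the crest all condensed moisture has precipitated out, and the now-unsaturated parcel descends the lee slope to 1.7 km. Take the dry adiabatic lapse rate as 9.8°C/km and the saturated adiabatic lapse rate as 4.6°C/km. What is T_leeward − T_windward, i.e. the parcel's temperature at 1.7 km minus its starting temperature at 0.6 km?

600–1600 m, dry: Δz = 1 km ⇒ ΔT = -9.8°C; T = 4.4°C
1600–2500 m, saturated: Δz = 0.9 km ⇒ ΔT = -4.14°C; T = 0.26°C
2500–1700 m, dry descent: Δz = 0.8 km ⇒ ΔT = +7.84°C; T = 8.1°C
Net change vs windward start: 8.1 − 14.2 = -6.1°C

-6.1°C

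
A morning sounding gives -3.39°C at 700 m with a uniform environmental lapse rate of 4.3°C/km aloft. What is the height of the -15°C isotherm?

Height above start = (-3.39 − (-15)) / 4.3 = 2.7 km
Altitude = 700 m + 2700 m = 3400 m

3400 m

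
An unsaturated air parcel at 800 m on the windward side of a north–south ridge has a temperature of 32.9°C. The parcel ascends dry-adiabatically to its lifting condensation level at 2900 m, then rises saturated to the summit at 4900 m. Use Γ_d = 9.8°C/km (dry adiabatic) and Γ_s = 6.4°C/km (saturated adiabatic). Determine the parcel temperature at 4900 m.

-0.48°C

800 → 2900 m (dry, 9.8°C/km): ΔT = -9.8 × 2.1 = -20.58°C → T = 12.32°C
2900 → 4900 m (saturated, 6.4°C/km): ΔT = -6.4 × 2 = -12.8°C → T = -0.48°C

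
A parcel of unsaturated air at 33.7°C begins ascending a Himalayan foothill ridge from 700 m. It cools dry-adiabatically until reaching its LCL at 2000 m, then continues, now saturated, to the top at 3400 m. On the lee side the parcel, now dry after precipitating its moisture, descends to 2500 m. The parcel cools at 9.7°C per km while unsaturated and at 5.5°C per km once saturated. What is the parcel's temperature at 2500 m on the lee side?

Dry to 2000 m: -9.7 × 1.3 km = -12.61°C, so T = 21.09°C.
Saturated to 3400 m: -5.5 × 1.4 km = -7.7°C, so T = 13.39°C.
Dry descent to 2500 m: +9.7 × 0.9 km = +8.73°C, so T = 22.12°C.

22.12°C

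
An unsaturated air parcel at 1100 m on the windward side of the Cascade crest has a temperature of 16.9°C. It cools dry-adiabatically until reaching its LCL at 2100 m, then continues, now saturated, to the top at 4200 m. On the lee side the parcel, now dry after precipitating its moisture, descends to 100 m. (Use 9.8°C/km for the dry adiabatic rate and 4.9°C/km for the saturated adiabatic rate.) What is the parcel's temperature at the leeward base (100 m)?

36.99°C

Dry to 2100 m: -9.8 × 1 km = -9.8°C, so T = 7.1°C.
Saturated to 4200 m: -4.9 × 2.1 km = -10.29°C, so T = -3.19°C.
Dry descent to 100 m: +9.8 × 4.1 km = +40.18°C, so T = 36.99°C.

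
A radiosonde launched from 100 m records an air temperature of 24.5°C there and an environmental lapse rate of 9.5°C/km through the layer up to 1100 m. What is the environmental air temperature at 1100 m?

Environmental to 1100 m: -9.5 × 1 km = -9.5°C, so T = 15°C.

15°C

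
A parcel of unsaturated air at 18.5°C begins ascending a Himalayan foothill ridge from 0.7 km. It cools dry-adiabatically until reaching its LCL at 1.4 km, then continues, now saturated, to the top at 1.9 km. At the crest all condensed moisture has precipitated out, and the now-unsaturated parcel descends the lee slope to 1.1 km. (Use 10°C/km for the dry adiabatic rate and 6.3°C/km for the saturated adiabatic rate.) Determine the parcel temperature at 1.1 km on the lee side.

16.35°C

700 → 1400 m (dry, 10°C/km): ΔT = -10 × 0.7 = -7°C → T = 11.5°C
1400 → 1900 m (saturated, 6.3°C/km): ΔT = -6.3 × 0.5 = -3.15°C → T = 8.35°C
1900 → 1100 m (dry descent, 10°C/km): ΔT = +10 × 0.8 = +8°C → T = 16.35°C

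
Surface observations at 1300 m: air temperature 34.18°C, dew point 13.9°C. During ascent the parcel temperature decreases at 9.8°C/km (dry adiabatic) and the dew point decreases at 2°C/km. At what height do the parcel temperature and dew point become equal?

T and T_d converge at 9.8 − 2 = 7.8°C per km
Height above start = (34.18 − 13.9) / 7.8 = 2.6 km
LCL altitude = 1300 m + 2600 m = 3900 m

3900 m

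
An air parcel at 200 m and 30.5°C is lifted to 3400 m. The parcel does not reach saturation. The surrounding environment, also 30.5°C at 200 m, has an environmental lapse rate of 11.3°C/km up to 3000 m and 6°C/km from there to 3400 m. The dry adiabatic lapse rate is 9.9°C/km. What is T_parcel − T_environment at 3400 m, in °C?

+2.36°C (parcel warmer than environment)

Parcel:
  Dry to 3400 m: -9.9 × 3.2 km = -31.68°C, so T = -1.18°C.
Environment:
  Environment, lower layer to 3000 m: -11.3 × 2.8 km = -31.64°C, so T = -1.14°C.
  Environment, upper layer to 3400 m: -6 × 0.4 km = -2.4°C, so T = -3.54°C.
T_parcel − T_env = -1.18 − (-3.54) = +2.36°C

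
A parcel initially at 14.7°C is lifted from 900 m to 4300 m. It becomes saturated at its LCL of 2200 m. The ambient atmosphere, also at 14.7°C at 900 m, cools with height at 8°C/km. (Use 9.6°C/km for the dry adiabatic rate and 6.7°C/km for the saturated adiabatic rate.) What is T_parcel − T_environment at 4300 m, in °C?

Parcel:
  From 900 m to 2200 m (dry): cools by 9.6 × 1.3 = 12.48°C, giving 2.22°C.
  From 2200 m to 4300 m (saturated): cools by 6.7 × 2.1 = 14.07°C, giving -11.85°C.
Environment:
  From 900 m to 4300 m (environment): cools by 8 × 3.4 = 27.2°C, giving -12.5°C.
T_parcel − T_env = -11.85 − (-12.5) = +0.65°C

+0.65°C (parcel warmer than environment)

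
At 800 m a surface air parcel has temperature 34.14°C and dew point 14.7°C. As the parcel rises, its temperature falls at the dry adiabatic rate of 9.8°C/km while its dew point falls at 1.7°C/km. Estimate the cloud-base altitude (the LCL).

T and T_d converge at 9.8 − 1.7 = 8.1°C per km
Height above start = (34.14 − 14.7) / 8.1 = 2.4 km
LCL altitude = 800 m + 2400 m = 3200 m

3200 m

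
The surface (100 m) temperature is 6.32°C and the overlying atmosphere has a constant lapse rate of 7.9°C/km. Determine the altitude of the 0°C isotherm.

900 m

Height above start = (6.32 − 0) / 7.9 = 0.8 km
Altitude = 100 m + 800 m = 900 m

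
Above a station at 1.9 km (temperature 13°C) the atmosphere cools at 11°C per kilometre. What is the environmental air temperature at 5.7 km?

-28.8°C

1900–5700 m, environmental: Δz = 3.8 km ⇒ ΔT = -41.8°C; T = -28.8°C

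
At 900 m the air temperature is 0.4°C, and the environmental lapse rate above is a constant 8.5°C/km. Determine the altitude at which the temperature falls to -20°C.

Height above start = (0.4 − (-20)) / 8.5 = 2.4 km
Altitude = 900 m + 2400 m = 3300 m

3300 m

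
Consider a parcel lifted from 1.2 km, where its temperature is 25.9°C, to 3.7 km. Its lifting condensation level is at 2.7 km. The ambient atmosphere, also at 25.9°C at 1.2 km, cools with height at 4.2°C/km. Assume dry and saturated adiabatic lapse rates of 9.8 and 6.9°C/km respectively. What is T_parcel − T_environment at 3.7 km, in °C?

Parcel:
  From 1200 m to 2700 m (dry): cools by 9.8 × 1.5 = 14.7°C, giving 11.2°C.
  From 2700 m to 3700 m (saturated): cools by 6.9 × 1 = 6.9°C, giving 4.3°C.
Environment:
  From 1200 m to 3700 m (environment): cools by 4.2 × 2.5 = 10.5°C, giving 15.4°C.
T_parcel − T_env = 4.3 − 15.4 = -11.1°C

-11.1°C (parcel cooler than environment)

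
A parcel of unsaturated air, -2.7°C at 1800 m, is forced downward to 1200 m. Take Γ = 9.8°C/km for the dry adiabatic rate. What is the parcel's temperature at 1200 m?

3.18°C

From 1800 m to 1200 m (dry adiabatic): warms by 9.8 × 0.6 = 5.88°C, giving 3.18°C.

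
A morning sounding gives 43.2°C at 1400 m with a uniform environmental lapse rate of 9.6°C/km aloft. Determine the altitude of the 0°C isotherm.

5900 m

Height above start = (43.2 − 0) / 9.6 = 4.5 km
Altitude = 1400 m + 4500 m = 5900 m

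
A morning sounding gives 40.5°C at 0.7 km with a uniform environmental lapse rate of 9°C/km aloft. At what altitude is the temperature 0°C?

Height above start = (40.5 − 0) / 9 = 4.5 km
Altitude = 700 m + 4500 m = 5200 m

5.2 km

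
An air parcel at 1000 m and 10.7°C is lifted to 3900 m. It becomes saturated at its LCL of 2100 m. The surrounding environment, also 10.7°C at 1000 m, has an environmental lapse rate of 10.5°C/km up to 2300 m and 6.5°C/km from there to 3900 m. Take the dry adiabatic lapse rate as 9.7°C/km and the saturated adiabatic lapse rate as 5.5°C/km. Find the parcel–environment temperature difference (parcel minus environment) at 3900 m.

Parcel:
  Dry to 2100 m: -9.7 × 1.1 km = -10.67°C, so T = 0.03°C.
  Saturated to 3900 m: -5.5 × 1.8 km = -9.9°C, so T = -9.87°C.
Environment:
  Environment, lower layer to 2300 m: -10.5 × 1.3 km = -13.65°C, so T = -2.95°C.
  Environment, upper layer to 3900 m: -6.5 × 1.6 km = -10.4°C, so T = -13.35°C.
T_parcel − T_env = -9.87 − (-13.35) = +3.48°C

+3.48°C (parcel warmer than environment)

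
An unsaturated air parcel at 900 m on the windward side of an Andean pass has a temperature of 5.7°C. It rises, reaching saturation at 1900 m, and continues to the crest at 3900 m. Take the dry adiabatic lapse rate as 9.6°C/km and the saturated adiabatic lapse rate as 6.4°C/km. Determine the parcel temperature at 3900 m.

900–1900 m, dry: Δz = 1 km ⇒ ΔT = -9.6°C; T = -3.9°C
1900–3900 m, saturated: Δz = 2 km ⇒ ΔT = -12.8°C; T = -16.7°C

-16.7°C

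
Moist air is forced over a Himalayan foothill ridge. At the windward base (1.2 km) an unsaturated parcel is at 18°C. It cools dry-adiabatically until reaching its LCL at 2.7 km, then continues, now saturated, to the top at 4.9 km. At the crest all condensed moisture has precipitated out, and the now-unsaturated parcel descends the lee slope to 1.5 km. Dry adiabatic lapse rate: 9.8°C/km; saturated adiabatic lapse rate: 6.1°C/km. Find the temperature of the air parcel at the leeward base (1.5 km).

23.2°C

1200–2700 m, dry: Δz = 1.5 km ⇒ ΔT = -14.7°C; T = 3.3°C
2700–4900 m, saturated: Δz = 2.2 km ⇒ ΔT = -13.42°C; T = -10.12°C
4900–1500 m, dry descent: Δz = 3.4 km ⇒ ΔT = +33.32°C; T = 23.2°C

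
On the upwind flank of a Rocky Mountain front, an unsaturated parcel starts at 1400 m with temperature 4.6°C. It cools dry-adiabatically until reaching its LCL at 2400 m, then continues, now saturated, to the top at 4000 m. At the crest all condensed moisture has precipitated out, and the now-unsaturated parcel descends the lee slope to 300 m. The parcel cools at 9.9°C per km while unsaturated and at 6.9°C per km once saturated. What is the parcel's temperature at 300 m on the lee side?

20.29°C

From 1400 m to 2400 m (dry): cools by 9.9 × 1 = 9.9°C, giving -5.3°C.
From 2400 m to 4000 m (saturated): cools by 6.9 × 1.6 = 11.04°C, giving -16.34°C.
From 4000 m to 300 m (dry descent): warms by 9.9 × 3.7 = 36.63°C, giving 20.29°C.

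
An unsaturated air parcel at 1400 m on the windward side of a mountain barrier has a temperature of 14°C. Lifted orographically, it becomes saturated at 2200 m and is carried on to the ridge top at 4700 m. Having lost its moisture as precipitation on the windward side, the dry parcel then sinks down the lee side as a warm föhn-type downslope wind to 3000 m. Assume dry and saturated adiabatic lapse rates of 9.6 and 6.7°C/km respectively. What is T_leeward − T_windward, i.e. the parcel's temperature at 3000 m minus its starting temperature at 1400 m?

1400 → 2200 m (dry, 9.6°C/km): ΔT = -9.6 × 0.8 = -7.68°C → T = 6.32°C
2200 → 4700 m (saturated, 6.7°C/km): ΔT = -6.7 × 2.5 = -16.75°C → T = -10.43°C
4700 → 3000 m (dry descent, 9.6°C/km): ΔT = +9.6 × 1.7 = +16.32°C → T = 5.89°C
Net change vs windward start: 5.89 − 14 = -8.11°C

-8.11°C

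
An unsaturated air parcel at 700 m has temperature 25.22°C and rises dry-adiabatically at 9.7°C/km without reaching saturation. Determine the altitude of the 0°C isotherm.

3300 m

Height above start = (25.22 − 0) / 9.7 = 2.6 km
Altitude = 700 m + 2600 m = 3300 m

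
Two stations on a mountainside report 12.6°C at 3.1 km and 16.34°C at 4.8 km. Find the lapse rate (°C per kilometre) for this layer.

-2.2°C/km

Γ = −ΔT/Δz = (12.6 − 16.34) / (4800 − 3100) m
  = -3.74°C / 1.7 km = -2.2°C/km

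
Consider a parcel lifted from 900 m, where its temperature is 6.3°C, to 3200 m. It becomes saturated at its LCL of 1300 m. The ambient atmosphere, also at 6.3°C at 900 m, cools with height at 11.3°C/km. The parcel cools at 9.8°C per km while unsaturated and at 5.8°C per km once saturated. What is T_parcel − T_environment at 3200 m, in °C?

+11.05°C (parcel warmer than environment)

Parcel:
  900 → 1300 m (dry, 9.8°C/km): ΔT = -9.8 × 0.4 = -3.92°C → T = 2.38°C
  1300 → 3200 m (saturated, 5.8°C/km): ΔT = -5.8 × 1.9 = -11.02°C → T = -8.64°C
Environment:
  900 → 3200 m (environment, 11.3°C/km): ΔT = -11.3 × 2.3 = -25.99°C → T = -19.69°C
T_parcel − T_env = -8.64 − (-19.69) = +11.05°C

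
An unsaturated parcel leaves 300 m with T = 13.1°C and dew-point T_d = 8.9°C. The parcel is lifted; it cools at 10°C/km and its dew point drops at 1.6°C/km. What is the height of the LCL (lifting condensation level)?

T and T_d converge at 10 − 1.6 = 8.4°C per km
Height above start = (13.1 − 8.9) / 8.4 = 0.5 km
LCL altitude = 300 m + 500 m = 800 m

800 m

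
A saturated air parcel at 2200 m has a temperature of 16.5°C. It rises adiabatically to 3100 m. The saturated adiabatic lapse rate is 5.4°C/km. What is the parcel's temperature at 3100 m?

11.64°C

2200 → 3100 m (saturated adiabatic, 5.4°C/km): ΔT = -5.4 × 0.9 = -4.86°C → T = 11.64°C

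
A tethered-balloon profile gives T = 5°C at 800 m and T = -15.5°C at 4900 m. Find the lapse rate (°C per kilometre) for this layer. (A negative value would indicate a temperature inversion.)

5°C/km

Γ = −ΔT/Δz = (5 − (-15.5)) / (4900 − 800) m
  = 20.5°C / 4.1 km = 5°C/km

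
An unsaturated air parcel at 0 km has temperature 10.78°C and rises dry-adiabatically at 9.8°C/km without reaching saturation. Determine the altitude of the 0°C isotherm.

Height above start = (10.78 − 0) / 9.8 = 1.1 km
Altitude = 0 m + 1100 m = 1100 m

1.1 km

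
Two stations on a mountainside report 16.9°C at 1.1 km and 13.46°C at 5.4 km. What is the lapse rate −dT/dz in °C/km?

0.8°C/km

Γ = −ΔT/Δz = (16.9 − 13.46) / (5400 − 1100) m
  = 3.44°C / 4.3 km = 0.8°C/km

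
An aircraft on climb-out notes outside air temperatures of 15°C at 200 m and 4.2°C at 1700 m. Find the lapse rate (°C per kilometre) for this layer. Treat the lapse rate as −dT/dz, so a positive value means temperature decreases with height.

Γ = −ΔT/Δz = (15 − 4.2) / (1700 − 200) m
  = 10.8°C / 1.5 km = 7.2°C/km

7.2°C/km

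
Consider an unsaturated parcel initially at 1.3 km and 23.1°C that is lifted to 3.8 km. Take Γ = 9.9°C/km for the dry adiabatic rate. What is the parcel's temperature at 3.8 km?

From 1300 m to 3800 m (dry adiabatic): cools by 9.9 × 2.5 = 24.75°C, giving -1.65°C.

-1.65°C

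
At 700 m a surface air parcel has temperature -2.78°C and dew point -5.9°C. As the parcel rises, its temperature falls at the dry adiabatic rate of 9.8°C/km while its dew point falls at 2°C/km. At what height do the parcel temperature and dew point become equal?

1100 m

T and T_d converge at 9.8 − 2 = 7.8°C per km
Height above start = (-2.78 − (-5.9)) / 7.8 = 0.4 km
LCL altitude = 700 m + 400 m = 1100 m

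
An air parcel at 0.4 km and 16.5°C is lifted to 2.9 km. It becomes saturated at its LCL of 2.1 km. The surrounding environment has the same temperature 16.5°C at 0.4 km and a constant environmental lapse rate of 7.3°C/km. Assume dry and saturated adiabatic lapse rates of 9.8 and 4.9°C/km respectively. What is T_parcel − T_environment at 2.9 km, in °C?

Parcel:
  Dry to 2100 m: -9.8 × 1.7 km = -16.66°C, so T = -0.16°C.
  Saturated to 2900 m: -4.9 × 0.8 km = -3.92°C, so T = -4.08°C.
Environment:
  Environment to 2900 m: -7.3 × 2.5 km = -18.25°C, so T = -1.75°C.
T_parcel − T_env = -4.08 − (-1.75) = -2.33°C

-2.33°C (parcel cooler than environment)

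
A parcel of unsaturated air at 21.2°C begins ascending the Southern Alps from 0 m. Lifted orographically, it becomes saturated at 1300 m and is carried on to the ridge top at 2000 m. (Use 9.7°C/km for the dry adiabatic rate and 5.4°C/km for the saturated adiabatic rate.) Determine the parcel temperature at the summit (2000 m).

4.81°C

Dry to 1300 m: -9.7 × 1.3 km = -12.61°C, so T = 8.59°C.
Saturated to 2000 m: -5.4 × 0.7 km = -3.78°C, so T = 4.81°C.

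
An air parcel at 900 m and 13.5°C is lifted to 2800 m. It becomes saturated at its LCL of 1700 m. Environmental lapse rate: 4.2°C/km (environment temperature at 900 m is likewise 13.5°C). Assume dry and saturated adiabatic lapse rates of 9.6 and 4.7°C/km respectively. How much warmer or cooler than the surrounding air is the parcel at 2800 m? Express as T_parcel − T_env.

Parcel:
  900–1700 m, dry: Δz = 0.8 km ⇒ ΔT = -7.68°C; T = 5.82°C
  1700–2800 m, saturated: Δz = 1.1 km ⇒ ΔT = -5.17°C; T = 0.65°C
Environment:
  900–2800 m, environment: Δz = 1.9 km ⇒ ΔT = -7.98°C; T = 5.52°C
T_parcel − T_env = 0.65 − 5.52 = -4.87°C

-4.87°C (parcel cooler than environment)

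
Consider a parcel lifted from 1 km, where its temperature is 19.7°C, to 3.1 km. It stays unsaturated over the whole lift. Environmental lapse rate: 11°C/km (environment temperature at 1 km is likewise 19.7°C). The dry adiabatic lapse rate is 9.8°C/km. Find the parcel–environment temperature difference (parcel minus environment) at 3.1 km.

Parcel:
  1000 → 3100 m (dry, 9.8°C/km): ΔT = -9.8 × 2.1 = -20.58°C → T = -0.88°C
Environment:
  1000 → 3100 m (environment, 11°C/km): ΔT = -11 × 2.1 = -23.1°C → T = -3.4°C
T_parcel − T_env = -0.88 − (-3.4) = +2.52°C

+2.52°C (parcel warmer than environment)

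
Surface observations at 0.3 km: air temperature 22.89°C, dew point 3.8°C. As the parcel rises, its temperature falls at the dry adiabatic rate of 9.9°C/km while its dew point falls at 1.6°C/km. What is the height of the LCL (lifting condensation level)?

2.6 km

T and T_d converge at 9.9 − 1.6 = 8.3°C per km
Height above start = (22.89 − 3.8) / 8.3 = 2.3 km
LCL altitude = 300 m + 2300 m = 2600 m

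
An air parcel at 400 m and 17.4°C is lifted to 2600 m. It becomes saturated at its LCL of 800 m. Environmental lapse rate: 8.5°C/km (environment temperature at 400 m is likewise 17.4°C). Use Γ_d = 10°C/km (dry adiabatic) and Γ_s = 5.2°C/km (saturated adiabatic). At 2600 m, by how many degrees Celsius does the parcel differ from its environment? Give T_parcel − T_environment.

Parcel:
  400 → 800 m (dry, 10°C/km): ΔT = -10 × 0.4 = -4°C → T = 13.4°C
  800 → 2600 m (saturated, 5.2°C/km): ΔT = -5.2 × 1.8 = -9.36°C → T = 4.04°C
Environment:
  400 → 2600 m (environment, 8.5°C/km): ΔT = -8.5 × 2.2 = -18.7°C → T = -1.3°C
T_parcel − T_env = 4.04 − (-1.3) = +5.34°C

+5.34°C (parcel warmer than environment)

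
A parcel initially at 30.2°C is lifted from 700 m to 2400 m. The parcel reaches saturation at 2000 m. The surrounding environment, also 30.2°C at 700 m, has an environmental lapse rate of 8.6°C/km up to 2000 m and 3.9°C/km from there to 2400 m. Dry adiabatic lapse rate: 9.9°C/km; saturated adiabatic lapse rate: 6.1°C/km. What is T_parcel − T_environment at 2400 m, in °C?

Parcel:
  Dry to 2000 m: -9.9 × 1.3 km = -12.87°C, so T = 17.33°C.
  Saturated to 2400 m: -6.1 × 0.4 km = -2.44°C, so T = 14.89°C.
Environment:
  Environment, lower layer to 2000 m: -8.6 × 1.3 km = -11.18°C, so T = 19.02°C.
  Environment, upper layer to 2400 m: -3.9 × 0.4 km = -1.56°C, so T = 17.46°C.
T_parcel − T_env = 14.89 − 17.46 = -2.57°C

-2.57°C (parcel cooler than environment)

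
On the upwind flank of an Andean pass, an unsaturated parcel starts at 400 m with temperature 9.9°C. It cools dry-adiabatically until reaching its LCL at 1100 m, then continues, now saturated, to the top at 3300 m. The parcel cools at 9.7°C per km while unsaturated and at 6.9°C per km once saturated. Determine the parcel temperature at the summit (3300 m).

400–1100 m, dry: Δz = 0.7 km ⇒ ΔT = -6.79°C; T = 3.11°C
1100–3300 m, saturated: Δz = 2.2 km ⇒ ΔT = -15.18°C; T = -12.07°C

-12.07°C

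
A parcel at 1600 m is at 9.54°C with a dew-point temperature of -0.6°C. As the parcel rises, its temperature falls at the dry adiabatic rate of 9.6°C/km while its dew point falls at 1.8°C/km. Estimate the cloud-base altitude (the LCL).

T and T_d converge at 9.6 − 1.8 = 7.8°C per km
Height above start = (9.54 − (-0.6)) / 7.8 = 1.3 km
LCL altitude = 1600 m + 1300 m = 2900 m

2900 m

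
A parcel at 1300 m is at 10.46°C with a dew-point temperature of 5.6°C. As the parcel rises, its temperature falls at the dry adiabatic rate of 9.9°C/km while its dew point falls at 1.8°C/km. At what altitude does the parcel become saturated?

T and T_d converge at 9.9 − 1.8 = 8.1°C per km
Height above start = (10.46 − 5.6) / 8.1 = 0.6 km
LCL altitude = 1300 m + 600 m = 1900 m

1900 m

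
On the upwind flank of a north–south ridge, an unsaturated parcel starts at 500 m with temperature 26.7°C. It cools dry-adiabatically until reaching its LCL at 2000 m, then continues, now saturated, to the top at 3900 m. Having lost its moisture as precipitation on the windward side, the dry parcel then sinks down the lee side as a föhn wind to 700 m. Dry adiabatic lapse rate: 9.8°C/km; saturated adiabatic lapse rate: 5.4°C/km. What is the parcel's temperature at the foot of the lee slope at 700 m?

From 500 m to 2000 m (dry): cools by 9.8 × 1.5 = 14.7°C, giving 12°C.
From 2000 m to 3900 m (saturated): cools by 5.4 × 1.9 = 10.26°C, giving 1.74°C.
From 3900 m to 700 m (dry descent): warms by 9.8 × 3.2 = 31.36°C, giving 33.1°C.

33.1°C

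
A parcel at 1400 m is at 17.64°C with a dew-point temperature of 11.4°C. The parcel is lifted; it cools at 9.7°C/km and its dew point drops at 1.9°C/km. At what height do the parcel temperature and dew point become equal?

T and T_d converge at 9.7 − 1.9 = 7.8°C per km
Height above start = (17.64 − 11.4) / 7.8 = 0.8 km
LCL altitude = 1400 m + 800 m = 2200 m

2200 m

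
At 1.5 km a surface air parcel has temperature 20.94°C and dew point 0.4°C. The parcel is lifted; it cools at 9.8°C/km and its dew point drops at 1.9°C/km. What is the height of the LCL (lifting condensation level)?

4.1 km

T and T_d converge at 9.8 − 1.9 = 7.9°C per km
Height above start = (20.94 − 0.4) / 7.9 = 2.6 km
LCL altitude = 1500 m + 2600 m = 4100 m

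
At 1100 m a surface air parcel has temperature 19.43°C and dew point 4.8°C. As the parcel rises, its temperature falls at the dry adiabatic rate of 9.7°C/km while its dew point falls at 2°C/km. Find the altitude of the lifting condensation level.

3000 m

T and T_d converge at 9.7 − 2 = 7.7°C per km
Height above start = (19.43 − 4.8) / 7.7 = 1.9 km
LCL altitude = 1100 m + 1900 m = 3000 m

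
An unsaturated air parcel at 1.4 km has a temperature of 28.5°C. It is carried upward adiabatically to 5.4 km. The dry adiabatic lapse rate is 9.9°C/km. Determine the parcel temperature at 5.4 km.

-11.1°C

From 1400 m to 5400 m (dry adiabatic): cools by 9.9 × 4 = 39.6°C, giving -11.1°C.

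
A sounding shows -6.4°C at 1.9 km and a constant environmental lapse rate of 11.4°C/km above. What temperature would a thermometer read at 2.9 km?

Environmental to 2900 m: -11.4 × 1 km = -11.4°C, so T = -17.8°C.

-17.8°C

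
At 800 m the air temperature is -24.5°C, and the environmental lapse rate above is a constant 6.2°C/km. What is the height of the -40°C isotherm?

Height above start = (-24.5 − (-40)) / 6.2 = 2.5 km
Altitude = 800 m + 2500 m = 3300 m

3300 m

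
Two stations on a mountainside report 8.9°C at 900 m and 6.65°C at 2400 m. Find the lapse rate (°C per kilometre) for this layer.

Γ = −ΔT/Δz = (8.9 − 6.65) / (2400 − 900) m
  = 2.25°C / 1.5 km = 1.5°C/km

1.5°C/km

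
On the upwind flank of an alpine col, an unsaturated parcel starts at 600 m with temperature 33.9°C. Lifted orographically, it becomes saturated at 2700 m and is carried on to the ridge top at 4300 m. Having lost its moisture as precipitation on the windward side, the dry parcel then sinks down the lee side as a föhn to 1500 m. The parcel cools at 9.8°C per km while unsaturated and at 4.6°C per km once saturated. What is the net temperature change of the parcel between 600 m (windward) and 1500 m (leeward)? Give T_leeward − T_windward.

-0.5°C

From 600 m to 2700 m (dry): cools by 9.8 × 2.1 = 20.58°C, giving 13.32°C.
From 2700 m to 4300 m (saturated): cools by 4.6 × 1.6 = 7.36°C, giving 5.96°C.
From 4300 m to 1500 m (dry descent): warms by 9.8 × 2.8 = 27.44°C, giving 33.4°C.
Net change vs windward start: 33.4 − 33.9 = -0.5°C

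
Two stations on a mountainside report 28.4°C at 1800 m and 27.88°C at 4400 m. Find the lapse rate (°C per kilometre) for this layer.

0.2°C/km

Γ = −ΔT/Δz = (28.4 − 27.88) / (4400 − 1800) m
  = 0.52°C / 2.6 km = 0.2°C/km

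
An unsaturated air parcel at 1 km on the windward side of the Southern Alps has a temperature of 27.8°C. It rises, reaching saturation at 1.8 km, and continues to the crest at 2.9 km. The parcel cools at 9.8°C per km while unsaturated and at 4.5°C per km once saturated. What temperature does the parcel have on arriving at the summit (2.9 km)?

From 1000 m to 1800 m (dry): cools by 9.8 × 0.8 = 7.84°C, giving 19.96°C.
From 1800 m to 2900 m (saturated): cools by 4.5 × 1.1 = 4.95°C, giving 15.01°C.

15.01°C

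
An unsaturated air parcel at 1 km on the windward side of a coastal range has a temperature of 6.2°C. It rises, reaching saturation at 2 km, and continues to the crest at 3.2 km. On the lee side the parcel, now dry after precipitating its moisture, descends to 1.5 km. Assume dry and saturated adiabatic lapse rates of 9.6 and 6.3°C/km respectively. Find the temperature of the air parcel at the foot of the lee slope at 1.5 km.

5.36°C

Dry to 2000 m: -9.6 × 1 km = -9.6°C, so T = -3.4°C.
Saturated to 3200 m: -6.3 × 1.2 km = -7.56°C, so T = -10.96°C.
Dry descent to 1500 m: +9.6 × 1.7 km = +16.32°C, so T = 5.36°C.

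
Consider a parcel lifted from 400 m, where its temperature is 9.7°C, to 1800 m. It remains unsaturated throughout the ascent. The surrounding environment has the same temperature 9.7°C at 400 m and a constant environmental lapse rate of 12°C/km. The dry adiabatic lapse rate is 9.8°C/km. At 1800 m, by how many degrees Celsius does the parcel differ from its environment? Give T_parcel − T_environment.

+3.08°C (parcel warmer than environment)

Parcel:
  400–1800 m, dry: Δz = 1.4 km ⇒ ΔT = -13.72°C; T = -4.02°C
Environment:
  400–1800 m, environment: Δz = 1.4 km ⇒ ΔT = -16.8°C; T = -7.1°C
T_parcel − T_env = -4.02 − (-7.1) = +3.08°C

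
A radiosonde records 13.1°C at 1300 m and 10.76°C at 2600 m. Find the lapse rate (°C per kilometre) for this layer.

1.8°C/km

Γ = −ΔT/Δz = (13.1 − 10.76) / (2600 − 1300) m
  = 2.34°C / 1.3 km = 1.8°C/km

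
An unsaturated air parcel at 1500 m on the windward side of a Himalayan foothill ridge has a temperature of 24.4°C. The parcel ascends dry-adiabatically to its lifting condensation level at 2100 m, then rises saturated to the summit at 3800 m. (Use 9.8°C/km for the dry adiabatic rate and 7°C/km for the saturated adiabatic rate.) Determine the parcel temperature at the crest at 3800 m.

6.62°C

1500–2100 m, dry: Δz = 0.6 km ⇒ ΔT = -5.88°C; T = 18.52°C
2100–3800 m, saturated: Δz = 1.7 km ⇒ ΔT = -11.9°C; T = 6.62°C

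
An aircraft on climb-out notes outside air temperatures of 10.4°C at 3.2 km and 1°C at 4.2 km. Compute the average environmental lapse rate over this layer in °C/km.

9.4°C/km

Γ = −ΔT/Δz = (10.4 − 1) / (4200 − 3200) m
  = 9.4°C / 1 km = 9.4°C/km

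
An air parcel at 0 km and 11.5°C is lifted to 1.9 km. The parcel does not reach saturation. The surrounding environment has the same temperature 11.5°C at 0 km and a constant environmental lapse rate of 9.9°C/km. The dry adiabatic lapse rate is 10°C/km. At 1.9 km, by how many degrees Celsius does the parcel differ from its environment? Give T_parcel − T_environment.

-0.19°C (parcel cooler than environment)

Parcel:
  From 0 m to 1900 m (dry): cools by 10 × 1.9 = 19°C, giving -7.5°C.
Environment:
  From 0 m to 1900 m (environment): cools by 9.9 × 1.9 = 18.81°C, giving -7.31°C.
T_parcel − T_env = -7.5 − (-7.31) = -0.19°C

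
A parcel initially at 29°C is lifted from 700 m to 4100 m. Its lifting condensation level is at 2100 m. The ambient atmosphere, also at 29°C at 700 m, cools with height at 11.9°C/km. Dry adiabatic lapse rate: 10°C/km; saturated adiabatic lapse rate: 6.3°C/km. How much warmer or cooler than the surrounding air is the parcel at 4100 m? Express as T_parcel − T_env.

+13.86°C (parcel warmer than environment)

Parcel:
  700–2100 m, dry: Δz = 1.4 km ⇒ ΔT = -14°C; T = 15°C
  2100–4100 m, saturated: Δz = 2 km ⇒ ΔT = -12.6°C; T = 2.4°C
Environment:
  700–4100 m, environment: Δz = 3.4 km ⇒ ΔT = -40.46°C; T = -11.46°C
T_parcel − T_env = 2.4 − (-11.46) = +13.86°C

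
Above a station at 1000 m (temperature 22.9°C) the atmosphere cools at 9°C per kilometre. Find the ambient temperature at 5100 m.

Environmental to 5100 m: -9 × 4.1 km = -36.9°C, so T = -14°C.

-14°C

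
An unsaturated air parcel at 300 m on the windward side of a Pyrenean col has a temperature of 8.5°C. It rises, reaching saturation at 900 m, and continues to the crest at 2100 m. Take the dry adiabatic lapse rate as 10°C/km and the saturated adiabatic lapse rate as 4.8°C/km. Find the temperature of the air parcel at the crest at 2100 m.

-3.26°C

300 → 900 m (dry, 10°C/km): ΔT = -10 × 0.6 = -6°C → T = 2.5°C
900 → 2100 m (saturated, 4.8°C/km): ΔT = -4.8 × 1.2 = -5.76°C → T = -3.26°C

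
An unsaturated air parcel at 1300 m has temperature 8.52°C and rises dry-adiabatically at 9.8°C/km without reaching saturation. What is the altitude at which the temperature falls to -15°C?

3700 m

Height above start = (8.52 − (-15)) / 9.8 = 2.4 km
Altitude = 1300 m + 2400 m = 3700 m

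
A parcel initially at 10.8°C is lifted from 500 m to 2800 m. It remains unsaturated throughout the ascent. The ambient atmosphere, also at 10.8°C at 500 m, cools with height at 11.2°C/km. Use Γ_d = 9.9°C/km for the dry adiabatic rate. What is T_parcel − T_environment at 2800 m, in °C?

+2.99°C (parcel warmer than environment)

Parcel:
  Dry to 2800 m: -9.9 × 2.3 km = -22.77°C, so T = -11.97°C.
Environment:
  Environment to 2800 m: -11.2 × 2.3 km = -25.76°C, so T = -14.96°C.
T_parcel − T_env = -11.97 − (-14.96) = +2.99°C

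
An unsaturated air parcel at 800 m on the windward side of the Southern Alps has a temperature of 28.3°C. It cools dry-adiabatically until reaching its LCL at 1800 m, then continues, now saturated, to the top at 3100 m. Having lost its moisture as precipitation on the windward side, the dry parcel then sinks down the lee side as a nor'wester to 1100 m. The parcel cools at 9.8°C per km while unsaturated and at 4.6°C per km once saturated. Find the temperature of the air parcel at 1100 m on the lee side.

800–1800 m, dry: Δz = 1 km ⇒ ΔT = -9.8°C; T = 18.5°C
1800–3100 m, saturated: Δz = 1.3 km ⇒ ΔT = -5.98°C; T = 12.52°C
3100–1100 m, dry descent: Δz = 2 km ⇒ ΔT = +19.6°C; T = 32.12°C

32.12°C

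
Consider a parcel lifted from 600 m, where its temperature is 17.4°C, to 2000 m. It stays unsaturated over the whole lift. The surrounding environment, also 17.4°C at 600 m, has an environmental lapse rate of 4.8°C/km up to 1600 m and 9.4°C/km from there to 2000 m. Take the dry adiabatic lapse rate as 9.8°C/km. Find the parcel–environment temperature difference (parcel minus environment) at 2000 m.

Parcel:
  Dry to 2000 m: -9.8 × 1.4 km = -13.72°C, so T = 3.68°C.
Environment:
  Environment, lower layer to 1600 m: -4.8 × 1 km = -4.8°C, so T = 12.6°C.
  Environment, upper layer to 2000 m: -9.4 × 0.4 km = -3.76°C, so T = 8.84°C.
T_parcel − T_env = 3.68 − 8.84 = -5.16°C

-5.16°C (parcel cooler than environment)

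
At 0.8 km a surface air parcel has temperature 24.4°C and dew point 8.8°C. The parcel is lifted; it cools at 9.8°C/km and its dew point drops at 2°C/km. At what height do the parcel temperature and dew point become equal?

T and T_d converge at 9.8 − 2 = 7.8°C per km
Height above start = (24.4 − 8.8) / 7.8 = 2 km
LCL altitude = 800 m + 2000 m = 2800 m

2.8 km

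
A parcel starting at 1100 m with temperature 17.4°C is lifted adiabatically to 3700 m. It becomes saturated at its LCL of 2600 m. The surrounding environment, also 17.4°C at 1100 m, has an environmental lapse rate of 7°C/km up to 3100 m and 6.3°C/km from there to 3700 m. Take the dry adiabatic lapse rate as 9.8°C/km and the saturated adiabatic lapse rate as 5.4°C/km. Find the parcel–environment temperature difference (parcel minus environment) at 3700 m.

-2.86°C (parcel cooler than environment)

Parcel:
  1100–2600 m, dry: Δz = 1.5 km ⇒ ΔT = -14.7°C; T = 2.7°C
  2600–3700 m, saturated: Δz = 1.1 km ⇒ ΔT = -5.94°C; T = -3.24°C
Environment:
  1100–3100 m, environment, lower layer: Δz = 2 km ⇒ ΔT = -14°C; T = 3.4°C
  3100–3700 m, environment, upper layer: Δz = 0.6 km ⇒ ΔT = -3.78°C; T = -0.38°C
T_parcel − T_env = -3.24 − (-0.38) = -2.86°C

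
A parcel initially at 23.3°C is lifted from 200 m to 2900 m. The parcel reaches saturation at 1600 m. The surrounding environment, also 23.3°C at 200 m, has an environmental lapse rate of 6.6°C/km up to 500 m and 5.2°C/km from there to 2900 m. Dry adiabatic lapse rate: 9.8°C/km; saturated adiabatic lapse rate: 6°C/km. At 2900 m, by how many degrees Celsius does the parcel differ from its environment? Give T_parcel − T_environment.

-7.06°C (parcel cooler than environment)

Parcel:
  200 → 1600 m (dry, 9.8°C/km): ΔT = -9.8 × 1.4 = -13.72°C → T = 9.58°C
  1600 → 2900 m (saturated, 6°C/km): ΔT = -6 × 1.3 = -7.8°C → T = 1.78°C
Environment:
  200 → 500 m (environment, lower layer, 6.6°C/km): ΔT = -6.6 × 0.3 = -1.98°C → T = 21.32°C
  500 → 2900 m (environment, upper layer, 5.2°C/km): ΔT = -5.2 × 2.4 = -12.48°C → T = 8.84°C
T_parcel − T_env = 1.78 − 8.84 = -7.06°C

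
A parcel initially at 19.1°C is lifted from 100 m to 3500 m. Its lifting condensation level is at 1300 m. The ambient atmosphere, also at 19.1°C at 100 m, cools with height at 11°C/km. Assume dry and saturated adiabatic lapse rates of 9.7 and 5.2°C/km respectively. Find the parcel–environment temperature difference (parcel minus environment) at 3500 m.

+14.32°C (parcel warmer than environment)

Parcel:
  100–1300 m, dry: Δz = 1.2 km ⇒ ΔT = -11.64°C; T = 7.46°C
  1300–3500 m, saturated: Δz = 2.2 km ⇒ ΔT = -11.44°C; T = -3.98°C
Environment:
  100–3500 m, environment: Δz = 3.4 km ⇒ ΔT = -37.4°C; T = -18.3°C
T_parcel − T_env = -3.98 − (-18.3) = +14.32°C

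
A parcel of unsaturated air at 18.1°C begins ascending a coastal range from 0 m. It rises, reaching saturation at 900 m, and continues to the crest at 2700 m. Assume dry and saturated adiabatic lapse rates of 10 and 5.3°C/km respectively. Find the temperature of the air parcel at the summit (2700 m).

0–900 m, dry: Δz = 0.9 km ⇒ ΔT = -9°C; T = 9.1°C
900–2700 m, saturated: Δz = 1.8 km ⇒ ΔT = -9.54°C; T = -0.44°C

-0.44°C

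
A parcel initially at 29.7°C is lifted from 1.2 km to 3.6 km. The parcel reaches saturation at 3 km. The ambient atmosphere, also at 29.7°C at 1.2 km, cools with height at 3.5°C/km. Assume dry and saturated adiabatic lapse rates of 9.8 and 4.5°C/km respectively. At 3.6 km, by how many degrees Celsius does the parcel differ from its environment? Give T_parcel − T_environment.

-11.94°C (parcel cooler than environment)

Parcel:
  1200–3000 m, dry: Δz = 1.8 km ⇒ ΔT = -17.64°C; T = 12.06°C
  3000–3600 m, saturated: Δz = 0.6 km ⇒ ΔT = -2.7°C; T = 9.36°C
Environment:
  1200–3600 m, environment: Δz = 2.4 km ⇒ ΔT = -8.4°C; T = 21.3°C
T_parcel − T_env = 9.36 − 21.3 = -11.94°C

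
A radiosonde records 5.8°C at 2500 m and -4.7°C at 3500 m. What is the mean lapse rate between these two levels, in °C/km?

10.5°C/km

Γ = −ΔT/Δz = (5.8 − (-4.7)) / (3500 − 2500) m
  = 10.5°C / 1 km = 10.5°C/km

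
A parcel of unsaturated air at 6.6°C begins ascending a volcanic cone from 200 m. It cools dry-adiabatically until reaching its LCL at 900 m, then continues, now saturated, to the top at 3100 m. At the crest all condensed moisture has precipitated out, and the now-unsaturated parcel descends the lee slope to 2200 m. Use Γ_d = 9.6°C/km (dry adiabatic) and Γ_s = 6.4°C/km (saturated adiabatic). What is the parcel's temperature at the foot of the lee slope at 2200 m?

-5.56°C

Dry to 900 m: -9.6 × 0.7 km = -6.72°C, so T = -0.12°C.
Saturated to 3100 m: -6.4 × 2.2 km = -14.08°C, so T = -14.2°C.
Dry descent to 2200 m: +9.6 × 0.9 km = +8.64°C, so T = -5.56°C.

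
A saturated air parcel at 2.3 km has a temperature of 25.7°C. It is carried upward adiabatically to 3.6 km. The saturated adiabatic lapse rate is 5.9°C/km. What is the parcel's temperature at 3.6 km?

2300 → 3600 m (saturated adiabatic, 5.9°C/km): ΔT = -5.9 × 1.3 = -7.67°C → T = 18.03°C

18.03°C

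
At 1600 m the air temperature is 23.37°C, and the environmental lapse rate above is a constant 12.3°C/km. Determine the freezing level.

Height above start = (23.37 − 0) / 12.3 = 1.9 km
Altitude = 1600 m + 1900 m = 3500 m

3500 m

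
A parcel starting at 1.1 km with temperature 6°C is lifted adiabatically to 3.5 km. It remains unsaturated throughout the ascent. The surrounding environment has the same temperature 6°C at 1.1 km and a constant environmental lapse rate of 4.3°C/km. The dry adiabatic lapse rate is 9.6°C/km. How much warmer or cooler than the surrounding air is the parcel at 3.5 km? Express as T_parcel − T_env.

-12.72°C (parcel cooler than environment)

Parcel:
  Dry to 3500 m: -9.6 × 2.4 km = -23.04°C, so T = -17.04°C.
Environment:
  Environment to 3500 m: -4.3 × 2.4 km = -10.32°C, so T = -4.32°C.
T_parcel − T_env = -17.04 − (-4.32) = -12.72°C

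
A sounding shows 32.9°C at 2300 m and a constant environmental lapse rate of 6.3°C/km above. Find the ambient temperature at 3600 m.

24.71°C

Environmental to 3600 m: -6.3 × 1.3 km = -8.19°C, so T = 24.71°C.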